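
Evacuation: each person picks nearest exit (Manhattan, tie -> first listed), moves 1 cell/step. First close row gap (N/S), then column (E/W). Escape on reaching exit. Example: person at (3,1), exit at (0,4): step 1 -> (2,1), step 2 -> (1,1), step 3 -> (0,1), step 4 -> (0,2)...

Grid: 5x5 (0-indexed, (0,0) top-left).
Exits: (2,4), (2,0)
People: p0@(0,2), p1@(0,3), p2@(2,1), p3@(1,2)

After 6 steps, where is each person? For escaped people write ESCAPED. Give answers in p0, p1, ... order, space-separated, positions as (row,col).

Step 1: p0:(0,2)->(1,2) | p1:(0,3)->(1,3) | p2:(2,1)->(2,0)->EXIT | p3:(1,2)->(2,2)
Step 2: p0:(1,2)->(2,2) | p1:(1,3)->(2,3) | p2:escaped | p3:(2,2)->(2,3)
Step 3: p0:(2,2)->(2,3) | p1:(2,3)->(2,4)->EXIT | p2:escaped | p3:(2,3)->(2,4)->EXIT
Step 4: p0:(2,3)->(2,4)->EXIT | p1:escaped | p2:escaped | p3:escaped

ESCAPED ESCAPED ESCAPED ESCAPED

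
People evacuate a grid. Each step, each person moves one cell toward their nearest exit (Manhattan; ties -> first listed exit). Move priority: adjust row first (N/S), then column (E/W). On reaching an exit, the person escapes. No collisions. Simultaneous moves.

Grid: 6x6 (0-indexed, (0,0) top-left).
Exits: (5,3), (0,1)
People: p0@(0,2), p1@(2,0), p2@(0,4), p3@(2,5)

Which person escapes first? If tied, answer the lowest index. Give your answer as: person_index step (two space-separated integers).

Step 1: p0:(0,2)->(0,1)->EXIT | p1:(2,0)->(1,0) | p2:(0,4)->(0,3) | p3:(2,5)->(3,5)
Step 2: p0:escaped | p1:(1,0)->(0,0) | p2:(0,3)->(0,2) | p3:(3,5)->(4,5)
Step 3: p0:escaped | p1:(0,0)->(0,1)->EXIT | p2:(0,2)->(0,1)->EXIT | p3:(4,5)->(5,5)
Step 4: p0:escaped | p1:escaped | p2:escaped | p3:(5,5)->(5,4)
Step 5: p0:escaped | p1:escaped | p2:escaped | p3:(5,4)->(5,3)->EXIT
Exit steps: [1, 3, 3, 5]
First to escape: p0 at step 1

Answer: 0 1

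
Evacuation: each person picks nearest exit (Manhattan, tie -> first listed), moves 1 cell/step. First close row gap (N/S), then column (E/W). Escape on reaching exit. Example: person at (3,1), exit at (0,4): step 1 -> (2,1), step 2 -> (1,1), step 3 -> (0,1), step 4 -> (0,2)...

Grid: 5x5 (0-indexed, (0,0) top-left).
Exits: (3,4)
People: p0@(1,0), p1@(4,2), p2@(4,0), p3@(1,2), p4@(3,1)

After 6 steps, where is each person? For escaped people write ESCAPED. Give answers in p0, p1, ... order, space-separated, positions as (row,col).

Step 1: p0:(1,0)->(2,0) | p1:(4,2)->(3,2) | p2:(4,0)->(3,0) | p3:(1,2)->(2,2) | p4:(3,1)->(3,2)
Step 2: p0:(2,0)->(3,0) | p1:(3,2)->(3,3) | p2:(3,0)->(3,1) | p3:(2,2)->(3,2) | p4:(3,2)->(3,3)
Step 3: p0:(3,0)->(3,1) | p1:(3,3)->(3,4)->EXIT | p2:(3,1)->(3,2) | p3:(3,2)->(3,3) | p4:(3,3)->(3,4)->EXIT
Step 4: p0:(3,1)->(3,2) | p1:escaped | p2:(3,2)->(3,3) | p3:(3,3)->(3,4)->EXIT | p4:escaped
Step 5: p0:(3,2)->(3,3) | p1:escaped | p2:(3,3)->(3,4)->EXIT | p3:escaped | p4:escaped
Step 6: p0:(3,3)->(3,4)->EXIT | p1:escaped | p2:escaped | p3:escaped | p4:escaped

ESCAPED ESCAPED ESCAPED ESCAPED ESCAPED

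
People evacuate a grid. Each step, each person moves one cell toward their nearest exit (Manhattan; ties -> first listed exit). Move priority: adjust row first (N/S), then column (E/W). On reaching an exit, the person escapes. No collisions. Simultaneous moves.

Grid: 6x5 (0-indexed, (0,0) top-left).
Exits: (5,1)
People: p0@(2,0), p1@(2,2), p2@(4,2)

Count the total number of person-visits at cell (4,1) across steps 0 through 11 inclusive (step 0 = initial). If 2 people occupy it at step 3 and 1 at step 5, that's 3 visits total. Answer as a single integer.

Answer: 0

Derivation:
Step 0: p0@(2,0) p1@(2,2) p2@(4,2) -> at (4,1): 0 [-], cum=0
Step 1: p0@(3,0) p1@(3,2) p2@(5,2) -> at (4,1): 0 [-], cum=0
Step 2: p0@(4,0) p1@(4,2) p2@ESC -> at (4,1): 0 [-], cum=0
Step 3: p0@(5,0) p1@(5,2) p2@ESC -> at (4,1): 0 [-], cum=0
Step 4: p0@ESC p1@ESC p2@ESC -> at (4,1): 0 [-], cum=0
Total visits = 0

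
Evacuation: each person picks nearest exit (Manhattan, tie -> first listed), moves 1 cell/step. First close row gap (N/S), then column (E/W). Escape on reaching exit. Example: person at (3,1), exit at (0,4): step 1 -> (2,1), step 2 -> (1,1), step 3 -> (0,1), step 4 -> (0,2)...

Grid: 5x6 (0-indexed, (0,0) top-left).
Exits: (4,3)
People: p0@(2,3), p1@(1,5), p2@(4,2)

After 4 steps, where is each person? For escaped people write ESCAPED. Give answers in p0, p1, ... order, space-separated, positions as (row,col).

Step 1: p0:(2,3)->(3,3) | p1:(1,5)->(2,5) | p2:(4,2)->(4,3)->EXIT
Step 2: p0:(3,3)->(4,3)->EXIT | p1:(2,5)->(3,5) | p2:escaped
Step 3: p0:escaped | p1:(3,5)->(4,5) | p2:escaped
Step 4: p0:escaped | p1:(4,5)->(4,4) | p2:escaped

ESCAPED (4,4) ESCAPED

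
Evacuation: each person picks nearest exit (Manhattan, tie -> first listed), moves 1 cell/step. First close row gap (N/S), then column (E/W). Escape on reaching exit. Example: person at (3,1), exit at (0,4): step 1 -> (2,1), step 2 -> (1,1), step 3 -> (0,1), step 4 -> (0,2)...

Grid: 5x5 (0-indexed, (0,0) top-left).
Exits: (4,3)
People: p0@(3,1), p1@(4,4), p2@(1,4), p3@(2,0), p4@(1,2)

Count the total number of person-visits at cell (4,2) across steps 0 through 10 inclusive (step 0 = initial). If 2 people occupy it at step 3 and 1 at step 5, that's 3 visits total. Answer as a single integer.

Step 0: p0@(3,1) p1@(4,4) p2@(1,4) p3@(2,0) p4@(1,2) -> at (4,2): 0 [-], cum=0
Step 1: p0@(4,1) p1@ESC p2@(2,4) p3@(3,0) p4@(2,2) -> at (4,2): 0 [-], cum=0
Step 2: p0@(4,2) p1@ESC p2@(3,4) p3@(4,0) p4@(3,2) -> at (4,2): 1 [p0], cum=1
Step 3: p0@ESC p1@ESC p2@(4,4) p3@(4,1) p4@(4,2) -> at (4,2): 1 [p4], cum=2
Step 4: p0@ESC p1@ESC p2@ESC p3@(4,2) p4@ESC -> at (4,2): 1 [p3], cum=3
Step 5: p0@ESC p1@ESC p2@ESC p3@ESC p4@ESC -> at (4,2): 0 [-], cum=3
Total visits = 3

Answer: 3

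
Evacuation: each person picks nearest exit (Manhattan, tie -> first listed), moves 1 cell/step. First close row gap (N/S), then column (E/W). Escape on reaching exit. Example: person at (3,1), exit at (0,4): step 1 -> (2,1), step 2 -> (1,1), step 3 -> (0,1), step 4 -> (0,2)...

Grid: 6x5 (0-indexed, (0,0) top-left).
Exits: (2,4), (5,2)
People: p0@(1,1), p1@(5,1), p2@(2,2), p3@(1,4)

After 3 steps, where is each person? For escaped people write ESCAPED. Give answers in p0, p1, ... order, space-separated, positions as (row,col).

Step 1: p0:(1,1)->(2,1) | p1:(5,1)->(5,2)->EXIT | p2:(2,2)->(2,3) | p3:(1,4)->(2,4)->EXIT
Step 2: p0:(2,1)->(2,2) | p1:escaped | p2:(2,3)->(2,4)->EXIT | p3:escaped
Step 3: p0:(2,2)->(2,3) | p1:escaped | p2:escaped | p3:escaped

(2,3) ESCAPED ESCAPED ESCAPED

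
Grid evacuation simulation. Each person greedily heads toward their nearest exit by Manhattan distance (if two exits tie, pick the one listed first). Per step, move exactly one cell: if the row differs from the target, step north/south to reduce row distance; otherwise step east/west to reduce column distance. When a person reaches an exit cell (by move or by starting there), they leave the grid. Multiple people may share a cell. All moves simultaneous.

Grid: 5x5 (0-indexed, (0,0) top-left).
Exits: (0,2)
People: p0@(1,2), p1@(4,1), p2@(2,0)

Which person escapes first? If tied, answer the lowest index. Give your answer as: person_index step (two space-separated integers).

Answer: 0 1

Derivation:
Step 1: p0:(1,2)->(0,2)->EXIT | p1:(4,1)->(3,1) | p2:(2,0)->(1,0)
Step 2: p0:escaped | p1:(3,1)->(2,1) | p2:(1,0)->(0,0)
Step 3: p0:escaped | p1:(2,1)->(1,1) | p2:(0,0)->(0,1)
Step 4: p0:escaped | p1:(1,1)->(0,1) | p2:(0,1)->(0,2)->EXIT
Step 5: p0:escaped | p1:(0,1)->(0,2)->EXIT | p2:escaped
Exit steps: [1, 5, 4]
First to escape: p0 at step 1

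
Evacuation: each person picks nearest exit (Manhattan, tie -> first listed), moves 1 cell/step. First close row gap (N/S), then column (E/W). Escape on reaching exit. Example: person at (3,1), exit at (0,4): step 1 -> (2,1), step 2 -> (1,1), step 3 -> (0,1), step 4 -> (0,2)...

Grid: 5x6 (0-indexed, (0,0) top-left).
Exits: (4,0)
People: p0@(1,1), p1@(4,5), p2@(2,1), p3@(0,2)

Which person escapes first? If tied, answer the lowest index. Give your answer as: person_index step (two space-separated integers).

Answer: 2 3

Derivation:
Step 1: p0:(1,1)->(2,1) | p1:(4,5)->(4,4) | p2:(2,1)->(3,1) | p3:(0,2)->(1,2)
Step 2: p0:(2,1)->(3,1) | p1:(4,4)->(4,3) | p2:(3,1)->(4,1) | p3:(1,2)->(2,2)
Step 3: p0:(3,1)->(4,1) | p1:(4,3)->(4,2) | p2:(4,1)->(4,0)->EXIT | p3:(2,2)->(3,2)
Step 4: p0:(4,1)->(4,0)->EXIT | p1:(4,2)->(4,1) | p2:escaped | p3:(3,2)->(4,2)
Step 5: p0:escaped | p1:(4,1)->(4,0)->EXIT | p2:escaped | p3:(4,2)->(4,1)
Step 6: p0:escaped | p1:escaped | p2:escaped | p3:(4,1)->(4,0)->EXIT
Exit steps: [4, 5, 3, 6]
First to escape: p2 at step 3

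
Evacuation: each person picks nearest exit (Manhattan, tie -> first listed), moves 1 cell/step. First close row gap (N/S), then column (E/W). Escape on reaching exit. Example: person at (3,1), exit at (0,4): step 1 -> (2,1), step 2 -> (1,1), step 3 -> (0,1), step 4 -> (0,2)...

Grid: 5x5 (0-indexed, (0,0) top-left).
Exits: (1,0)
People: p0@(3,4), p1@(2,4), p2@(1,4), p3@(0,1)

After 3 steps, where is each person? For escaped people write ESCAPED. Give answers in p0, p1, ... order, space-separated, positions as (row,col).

Step 1: p0:(3,4)->(2,4) | p1:(2,4)->(1,4) | p2:(1,4)->(1,3) | p3:(0,1)->(1,1)
Step 2: p0:(2,4)->(1,4) | p1:(1,4)->(1,3) | p2:(1,3)->(1,2) | p3:(1,1)->(1,0)->EXIT
Step 3: p0:(1,4)->(1,3) | p1:(1,3)->(1,2) | p2:(1,2)->(1,1) | p3:escaped

(1,3) (1,2) (1,1) ESCAPED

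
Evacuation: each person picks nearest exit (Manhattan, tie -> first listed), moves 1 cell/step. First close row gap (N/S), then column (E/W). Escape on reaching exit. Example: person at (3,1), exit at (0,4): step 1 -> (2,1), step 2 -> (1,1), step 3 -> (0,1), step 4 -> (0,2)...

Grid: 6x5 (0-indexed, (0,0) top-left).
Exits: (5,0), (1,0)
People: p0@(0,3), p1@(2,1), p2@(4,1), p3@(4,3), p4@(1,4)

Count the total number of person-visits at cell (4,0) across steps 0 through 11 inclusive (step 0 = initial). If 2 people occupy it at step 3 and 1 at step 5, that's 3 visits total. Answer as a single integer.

Answer: 0

Derivation:
Step 0: p0@(0,3) p1@(2,1) p2@(4,1) p3@(4,3) p4@(1,4) -> at (4,0): 0 [-], cum=0
Step 1: p0@(1,3) p1@(1,1) p2@(5,1) p3@(5,3) p4@(1,3) -> at (4,0): 0 [-], cum=0
Step 2: p0@(1,2) p1@ESC p2@ESC p3@(5,2) p4@(1,2) -> at (4,0): 0 [-], cum=0
Step 3: p0@(1,1) p1@ESC p2@ESC p3@(5,1) p4@(1,1) -> at (4,0): 0 [-], cum=0
Step 4: p0@ESC p1@ESC p2@ESC p3@ESC p4@ESC -> at (4,0): 0 [-], cum=0
Total visits = 0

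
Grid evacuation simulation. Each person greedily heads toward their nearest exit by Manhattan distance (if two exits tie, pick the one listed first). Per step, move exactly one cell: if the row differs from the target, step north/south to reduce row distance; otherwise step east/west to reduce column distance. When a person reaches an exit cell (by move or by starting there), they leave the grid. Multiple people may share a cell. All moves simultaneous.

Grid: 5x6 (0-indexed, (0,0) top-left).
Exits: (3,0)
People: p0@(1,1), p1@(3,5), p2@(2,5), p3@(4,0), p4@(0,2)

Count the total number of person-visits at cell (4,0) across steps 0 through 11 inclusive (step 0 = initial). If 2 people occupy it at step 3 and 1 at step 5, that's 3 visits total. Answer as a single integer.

Step 0: p0@(1,1) p1@(3,5) p2@(2,5) p3@(4,0) p4@(0,2) -> at (4,0): 1 [p3], cum=1
Step 1: p0@(2,1) p1@(3,4) p2@(3,5) p3@ESC p4@(1,2) -> at (4,0): 0 [-], cum=1
Step 2: p0@(3,1) p1@(3,3) p2@(3,4) p3@ESC p4@(2,2) -> at (4,0): 0 [-], cum=1
Step 3: p0@ESC p1@(3,2) p2@(3,3) p3@ESC p4@(3,2) -> at (4,0): 0 [-], cum=1
Step 4: p0@ESC p1@(3,1) p2@(3,2) p3@ESC p4@(3,1) -> at (4,0): 0 [-], cum=1
Step 5: p0@ESC p1@ESC p2@(3,1) p3@ESC p4@ESC -> at (4,0): 0 [-], cum=1
Step 6: p0@ESC p1@ESC p2@ESC p3@ESC p4@ESC -> at (4,0): 0 [-], cum=1
Total visits = 1

Answer: 1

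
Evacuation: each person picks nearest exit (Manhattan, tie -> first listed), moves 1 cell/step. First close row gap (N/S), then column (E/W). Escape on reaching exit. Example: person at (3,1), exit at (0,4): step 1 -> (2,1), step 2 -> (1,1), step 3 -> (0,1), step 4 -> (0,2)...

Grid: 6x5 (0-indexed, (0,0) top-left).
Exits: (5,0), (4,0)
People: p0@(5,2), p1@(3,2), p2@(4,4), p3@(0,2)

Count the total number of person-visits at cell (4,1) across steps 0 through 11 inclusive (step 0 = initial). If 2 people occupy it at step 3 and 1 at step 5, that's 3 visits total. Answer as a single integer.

Step 0: p0@(5,2) p1@(3,2) p2@(4,4) p3@(0,2) -> at (4,1): 0 [-], cum=0
Step 1: p0@(5,1) p1@(4,2) p2@(4,3) p3@(1,2) -> at (4,1): 0 [-], cum=0
Step 2: p0@ESC p1@(4,1) p2@(4,2) p3@(2,2) -> at (4,1): 1 [p1], cum=1
Step 3: p0@ESC p1@ESC p2@(4,1) p3@(3,2) -> at (4,1): 1 [p2], cum=2
Step 4: p0@ESC p1@ESC p2@ESC p3@(4,2) -> at (4,1): 0 [-], cum=2
Step 5: p0@ESC p1@ESC p2@ESC p3@(4,1) -> at (4,1): 1 [p3], cum=3
Step 6: p0@ESC p1@ESC p2@ESC p3@ESC -> at (4,1): 0 [-], cum=3
Total visits = 3

Answer: 3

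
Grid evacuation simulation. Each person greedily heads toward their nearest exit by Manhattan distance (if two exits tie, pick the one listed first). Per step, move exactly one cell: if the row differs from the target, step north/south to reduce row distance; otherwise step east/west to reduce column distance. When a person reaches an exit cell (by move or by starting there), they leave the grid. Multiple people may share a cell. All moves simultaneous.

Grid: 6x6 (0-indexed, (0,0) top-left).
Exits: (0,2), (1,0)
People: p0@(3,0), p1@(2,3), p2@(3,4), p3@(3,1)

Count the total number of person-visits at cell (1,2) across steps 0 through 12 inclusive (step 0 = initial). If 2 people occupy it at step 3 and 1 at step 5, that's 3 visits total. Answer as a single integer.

Step 0: p0@(3,0) p1@(2,3) p2@(3,4) p3@(3,1) -> at (1,2): 0 [-], cum=0
Step 1: p0@(2,0) p1@(1,3) p2@(2,4) p3@(2,1) -> at (1,2): 0 [-], cum=0
Step 2: p0@ESC p1@(0,3) p2@(1,4) p3@(1,1) -> at (1,2): 0 [-], cum=0
Step 3: p0@ESC p1@ESC p2@(0,4) p3@ESC -> at (1,2): 0 [-], cum=0
Step 4: p0@ESC p1@ESC p2@(0,3) p3@ESC -> at (1,2): 0 [-], cum=0
Step 5: p0@ESC p1@ESC p2@ESC p3@ESC -> at (1,2): 0 [-], cum=0
Total visits = 0

Answer: 0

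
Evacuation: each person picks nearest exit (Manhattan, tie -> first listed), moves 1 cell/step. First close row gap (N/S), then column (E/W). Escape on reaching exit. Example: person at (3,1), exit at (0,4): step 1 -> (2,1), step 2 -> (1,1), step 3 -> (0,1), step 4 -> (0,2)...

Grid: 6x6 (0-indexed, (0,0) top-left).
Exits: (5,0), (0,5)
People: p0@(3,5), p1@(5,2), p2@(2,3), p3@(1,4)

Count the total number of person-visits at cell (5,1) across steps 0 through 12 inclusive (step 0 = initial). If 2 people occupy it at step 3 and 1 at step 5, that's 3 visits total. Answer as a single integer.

Answer: 1

Derivation:
Step 0: p0@(3,5) p1@(5,2) p2@(2,3) p3@(1,4) -> at (5,1): 0 [-], cum=0
Step 1: p0@(2,5) p1@(5,1) p2@(1,3) p3@(0,4) -> at (5,1): 1 [p1], cum=1
Step 2: p0@(1,5) p1@ESC p2@(0,3) p3@ESC -> at (5,1): 0 [-], cum=1
Step 3: p0@ESC p1@ESC p2@(0,4) p3@ESC -> at (5,1): 0 [-], cum=1
Step 4: p0@ESC p1@ESC p2@ESC p3@ESC -> at (5,1): 0 [-], cum=1
Total visits = 1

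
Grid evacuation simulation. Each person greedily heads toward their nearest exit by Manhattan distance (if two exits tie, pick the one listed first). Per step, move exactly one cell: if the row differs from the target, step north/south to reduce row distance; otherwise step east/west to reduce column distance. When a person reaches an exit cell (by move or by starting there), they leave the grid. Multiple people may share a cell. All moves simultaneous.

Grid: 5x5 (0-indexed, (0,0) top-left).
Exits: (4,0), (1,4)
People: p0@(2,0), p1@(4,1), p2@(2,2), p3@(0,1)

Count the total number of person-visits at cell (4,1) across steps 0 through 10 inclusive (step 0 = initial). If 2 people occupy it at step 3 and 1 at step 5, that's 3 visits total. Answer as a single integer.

Answer: 1

Derivation:
Step 0: p0@(2,0) p1@(4,1) p2@(2,2) p3@(0,1) -> at (4,1): 1 [p1], cum=1
Step 1: p0@(3,0) p1@ESC p2@(1,2) p3@(1,1) -> at (4,1): 0 [-], cum=1
Step 2: p0@ESC p1@ESC p2@(1,3) p3@(1,2) -> at (4,1): 0 [-], cum=1
Step 3: p0@ESC p1@ESC p2@ESC p3@(1,3) -> at (4,1): 0 [-], cum=1
Step 4: p0@ESC p1@ESC p2@ESC p3@ESC -> at (4,1): 0 [-], cum=1
Total visits = 1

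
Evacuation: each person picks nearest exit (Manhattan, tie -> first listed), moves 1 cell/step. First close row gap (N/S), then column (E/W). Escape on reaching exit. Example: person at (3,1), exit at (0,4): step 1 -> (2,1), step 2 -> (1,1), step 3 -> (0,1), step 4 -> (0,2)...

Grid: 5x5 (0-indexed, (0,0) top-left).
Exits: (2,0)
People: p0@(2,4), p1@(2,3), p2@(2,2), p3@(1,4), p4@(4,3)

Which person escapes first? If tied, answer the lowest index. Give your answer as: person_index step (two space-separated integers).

Step 1: p0:(2,4)->(2,3) | p1:(2,3)->(2,2) | p2:(2,2)->(2,1) | p3:(1,4)->(2,4) | p4:(4,3)->(3,3)
Step 2: p0:(2,3)->(2,2) | p1:(2,2)->(2,1) | p2:(2,1)->(2,0)->EXIT | p3:(2,4)->(2,3) | p4:(3,3)->(2,3)
Step 3: p0:(2,2)->(2,1) | p1:(2,1)->(2,0)->EXIT | p2:escaped | p3:(2,3)->(2,2) | p4:(2,3)->(2,2)
Step 4: p0:(2,1)->(2,0)->EXIT | p1:escaped | p2:escaped | p3:(2,2)->(2,1) | p4:(2,2)->(2,1)
Step 5: p0:escaped | p1:escaped | p2:escaped | p3:(2,1)->(2,0)->EXIT | p4:(2,1)->(2,0)->EXIT
Exit steps: [4, 3, 2, 5, 5]
First to escape: p2 at step 2

Answer: 2 2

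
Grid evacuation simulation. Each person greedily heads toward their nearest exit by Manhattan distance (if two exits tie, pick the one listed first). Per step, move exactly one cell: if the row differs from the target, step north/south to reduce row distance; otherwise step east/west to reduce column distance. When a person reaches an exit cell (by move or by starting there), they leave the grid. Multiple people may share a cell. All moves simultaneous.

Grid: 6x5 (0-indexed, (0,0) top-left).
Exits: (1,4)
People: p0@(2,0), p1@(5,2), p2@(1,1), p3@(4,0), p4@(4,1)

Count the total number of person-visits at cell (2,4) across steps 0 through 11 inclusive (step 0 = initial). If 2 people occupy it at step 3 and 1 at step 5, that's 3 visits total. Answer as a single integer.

Step 0: p0@(2,0) p1@(5,2) p2@(1,1) p3@(4,0) p4@(4,1) -> at (2,4): 0 [-], cum=0
Step 1: p0@(1,0) p1@(4,2) p2@(1,2) p3@(3,0) p4@(3,1) -> at (2,4): 0 [-], cum=0
Step 2: p0@(1,1) p1@(3,2) p2@(1,3) p3@(2,0) p4@(2,1) -> at (2,4): 0 [-], cum=0
Step 3: p0@(1,2) p1@(2,2) p2@ESC p3@(1,0) p4@(1,1) -> at (2,4): 0 [-], cum=0
Step 4: p0@(1,3) p1@(1,2) p2@ESC p3@(1,1) p4@(1,2) -> at (2,4): 0 [-], cum=0
Step 5: p0@ESC p1@(1,3) p2@ESC p3@(1,2) p4@(1,3) -> at (2,4): 0 [-], cum=0
Step 6: p0@ESC p1@ESC p2@ESC p3@(1,3) p4@ESC -> at (2,4): 0 [-], cum=0
Step 7: p0@ESC p1@ESC p2@ESC p3@ESC p4@ESC -> at (2,4): 0 [-], cum=0
Total visits = 0

Answer: 0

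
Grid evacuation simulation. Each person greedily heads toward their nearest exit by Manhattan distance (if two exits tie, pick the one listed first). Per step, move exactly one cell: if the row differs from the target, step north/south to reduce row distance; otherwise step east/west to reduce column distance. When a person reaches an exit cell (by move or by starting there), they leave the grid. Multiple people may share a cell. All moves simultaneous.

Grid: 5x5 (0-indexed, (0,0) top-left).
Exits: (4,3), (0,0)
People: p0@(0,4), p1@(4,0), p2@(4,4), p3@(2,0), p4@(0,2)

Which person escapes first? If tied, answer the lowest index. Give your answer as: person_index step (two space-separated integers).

Step 1: p0:(0,4)->(0,3) | p1:(4,0)->(4,1) | p2:(4,4)->(4,3)->EXIT | p3:(2,0)->(1,0) | p4:(0,2)->(0,1)
Step 2: p0:(0,3)->(0,2) | p1:(4,1)->(4,2) | p2:escaped | p3:(1,0)->(0,0)->EXIT | p4:(0,1)->(0,0)->EXIT
Step 3: p0:(0,2)->(0,1) | p1:(4,2)->(4,3)->EXIT | p2:escaped | p3:escaped | p4:escaped
Step 4: p0:(0,1)->(0,0)->EXIT | p1:escaped | p2:escaped | p3:escaped | p4:escaped
Exit steps: [4, 3, 1, 2, 2]
First to escape: p2 at step 1

Answer: 2 1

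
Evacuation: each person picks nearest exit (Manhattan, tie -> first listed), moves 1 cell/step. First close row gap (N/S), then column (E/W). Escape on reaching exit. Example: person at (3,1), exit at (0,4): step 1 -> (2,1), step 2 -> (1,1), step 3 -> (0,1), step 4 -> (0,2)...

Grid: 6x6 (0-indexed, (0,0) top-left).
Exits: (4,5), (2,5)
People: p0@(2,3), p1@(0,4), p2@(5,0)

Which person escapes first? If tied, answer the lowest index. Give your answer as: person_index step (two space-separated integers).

Step 1: p0:(2,3)->(2,4) | p1:(0,4)->(1,4) | p2:(5,0)->(4,0)
Step 2: p0:(2,4)->(2,5)->EXIT | p1:(1,4)->(2,4) | p2:(4,0)->(4,1)
Step 3: p0:escaped | p1:(2,4)->(2,5)->EXIT | p2:(4,1)->(4,2)
Step 4: p0:escaped | p1:escaped | p2:(4,2)->(4,3)
Step 5: p0:escaped | p1:escaped | p2:(4,3)->(4,4)
Step 6: p0:escaped | p1:escaped | p2:(4,4)->(4,5)->EXIT
Exit steps: [2, 3, 6]
First to escape: p0 at step 2

Answer: 0 2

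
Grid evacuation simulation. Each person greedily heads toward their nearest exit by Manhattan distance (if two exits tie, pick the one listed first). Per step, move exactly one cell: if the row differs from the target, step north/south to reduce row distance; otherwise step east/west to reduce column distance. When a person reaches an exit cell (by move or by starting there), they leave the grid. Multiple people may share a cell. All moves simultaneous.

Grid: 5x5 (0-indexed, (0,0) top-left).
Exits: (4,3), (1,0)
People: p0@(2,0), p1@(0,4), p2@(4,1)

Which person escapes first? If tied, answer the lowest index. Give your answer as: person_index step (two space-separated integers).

Answer: 0 1

Derivation:
Step 1: p0:(2,0)->(1,0)->EXIT | p1:(0,4)->(1,4) | p2:(4,1)->(4,2)
Step 2: p0:escaped | p1:(1,4)->(2,4) | p2:(4,2)->(4,3)->EXIT
Step 3: p0:escaped | p1:(2,4)->(3,4) | p2:escaped
Step 4: p0:escaped | p1:(3,4)->(4,4) | p2:escaped
Step 5: p0:escaped | p1:(4,4)->(4,3)->EXIT | p2:escaped
Exit steps: [1, 5, 2]
First to escape: p0 at step 1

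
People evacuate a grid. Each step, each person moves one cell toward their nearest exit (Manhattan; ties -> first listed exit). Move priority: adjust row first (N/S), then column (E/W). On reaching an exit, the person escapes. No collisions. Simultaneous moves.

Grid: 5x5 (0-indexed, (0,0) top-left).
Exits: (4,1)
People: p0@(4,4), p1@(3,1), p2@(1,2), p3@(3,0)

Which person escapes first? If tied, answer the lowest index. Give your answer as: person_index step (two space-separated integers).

Step 1: p0:(4,4)->(4,3) | p1:(3,1)->(4,1)->EXIT | p2:(1,2)->(2,2) | p3:(3,0)->(4,0)
Step 2: p0:(4,3)->(4,2) | p1:escaped | p2:(2,2)->(3,2) | p3:(4,0)->(4,1)->EXIT
Step 3: p0:(4,2)->(4,1)->EXIT | p1:escaped | p2:(3,2)->(4,2) | p3:escaped
Step 4: p0:escaped | p1:escaped | p2:(4,2)->(4,1)->EXIT | p3:escaped
Exit steps: [3, 1, 4, 2]
First to escape: p1 at step 1

Answer: 1 1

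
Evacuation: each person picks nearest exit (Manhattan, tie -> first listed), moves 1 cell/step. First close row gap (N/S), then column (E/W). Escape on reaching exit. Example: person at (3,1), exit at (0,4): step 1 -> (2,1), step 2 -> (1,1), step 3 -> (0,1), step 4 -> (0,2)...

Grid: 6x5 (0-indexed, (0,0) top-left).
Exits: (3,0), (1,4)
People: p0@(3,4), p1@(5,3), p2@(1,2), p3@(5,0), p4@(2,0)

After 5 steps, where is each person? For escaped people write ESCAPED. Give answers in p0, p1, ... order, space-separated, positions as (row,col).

Step 1: p0:(3,4)->(2,4) | p1:(5,3)->(4,3) | p2:(1,2)->(1,3) | p3:(5,0)->(4,0) | p4:(2,0)->(3,0)->EXIT
Step 2: p0:(2,4)->(1,4)->EXIT | p1:(4,3)->(3,3) | p2:(1,3)->(1,4)->EXIT | p3:(4,0)->(3,0)->EXIT | p4:escaped
Step 3: p0:escaped | p1:(3,3)->(3,2) | p2:escaped | p3:escaped | p4:escaped
Step 4: p0:escaped | p1:(3,2)->(3,1) | p2:escaped | p3:escaped | p4:escaped
Step 5: p0:escaped | p1:(3,1)->(3,0)->EXIT | p2:escaped | p3:escaped | p4:escaped

ESCAPED ESCAPED ESCAPED ESCAPED ESCAPED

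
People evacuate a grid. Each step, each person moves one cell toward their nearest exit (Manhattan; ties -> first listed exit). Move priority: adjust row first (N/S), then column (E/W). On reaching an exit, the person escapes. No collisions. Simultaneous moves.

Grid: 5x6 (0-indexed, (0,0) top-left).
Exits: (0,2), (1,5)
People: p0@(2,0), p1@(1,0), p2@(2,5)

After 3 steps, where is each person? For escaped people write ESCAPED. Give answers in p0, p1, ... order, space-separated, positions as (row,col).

Step 1: p0:(2,0)->(1,0) | p1:(1,0)->(0,0) | p2:(2,5)->(1,5)->EXIT
Step 2: p0:(1,0)->(0,0) | p1:(0,0)->(0,1) | p2:escaped
Step 3: p0:(0,0)->(0,1) | p1:(0,1)->(0,2)->EXIT | p2:escaped

(0,1) ESCAPED ESCAPED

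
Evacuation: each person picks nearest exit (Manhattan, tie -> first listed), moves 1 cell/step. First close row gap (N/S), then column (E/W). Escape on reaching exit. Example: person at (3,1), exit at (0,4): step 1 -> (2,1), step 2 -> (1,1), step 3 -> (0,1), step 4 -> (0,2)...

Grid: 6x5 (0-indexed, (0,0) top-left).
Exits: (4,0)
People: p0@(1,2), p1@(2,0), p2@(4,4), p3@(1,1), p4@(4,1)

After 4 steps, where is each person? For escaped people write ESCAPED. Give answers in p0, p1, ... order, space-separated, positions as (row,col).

Step 1: p0:(1,2)->(2,2) | p1:(2,0)->(3,0) | p2:(4,4)->(4,3) | p3:(1,1)->(2,1) | p4:(4,1)->(4,0)->EXIT
Step 2: p0:(2,2)->(3,2) | p1:(3,0)->(4,0)->EXIT | p2:(4,3)->(4,2) | p3:(2,1)->(3,1) | p4:escaped
Step 3: p0:(3,2)->(4,2) | p1:escaped | p2:(4,2)->(4,1) | p3:(3,1)->(4,1) | p4:escaped
Step 4: p0:(4,2)->(4,1) | p1:escaped | p2:(4,1)->(4,0)->EXIT | p3:(4,1)->(4,0)->EXIT | p4:escaped

(4,1) ESCAPED ESCAPED ESCAPED ESCAPED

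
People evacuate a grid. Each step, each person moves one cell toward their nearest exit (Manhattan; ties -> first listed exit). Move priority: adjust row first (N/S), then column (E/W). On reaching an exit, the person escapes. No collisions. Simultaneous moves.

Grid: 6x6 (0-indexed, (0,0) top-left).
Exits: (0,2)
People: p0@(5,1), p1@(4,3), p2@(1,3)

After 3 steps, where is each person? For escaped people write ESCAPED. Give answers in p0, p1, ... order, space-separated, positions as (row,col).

Step 1: p0:(5,1)->(4,1) | p1:(4,3)->(3,3) | p2:(1,3)->(0,3)
Step 2: p0:(4,1)->(3,1) | p1:(3,3)->(2,3) | p2:(0,3)->(0,2)->EXIT
Step 3: p0:(3,1)->(2,1) | p1:(2,3)->(1,3) | p2:escaped

(2,1) (1,3) ESCAPED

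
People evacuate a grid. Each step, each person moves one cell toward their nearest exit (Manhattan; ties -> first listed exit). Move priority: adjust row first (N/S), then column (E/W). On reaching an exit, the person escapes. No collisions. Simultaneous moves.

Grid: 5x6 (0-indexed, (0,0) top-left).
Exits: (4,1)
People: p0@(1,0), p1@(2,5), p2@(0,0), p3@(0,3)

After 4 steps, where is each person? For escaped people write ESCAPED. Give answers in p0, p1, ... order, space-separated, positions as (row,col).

Step 1: p0:(1,0)->(2,0) | p1:(2,5)->(3,5) | p2:(0,0)->(1,0) | p3:(0,3)->(1,3)
Step 2: p0:(2,0)->(3,0) | p1:(3,5)->(4,5) | p2:(1,0)->(2,0) | p3:(1,3)->(2,3)
Step 3: p0:(3,0)->(4,0) | p1:(4,5)->(4,4) | p2:(2,0)->(3,0) | p3:(2,3)->(3,3)
Step 4: p0:(4,0)->(4,1)->EXIT | p1:(4,4)->(4,3) | p2:(3,0)->(4,0) | p3:(3,3)->(4,3)

ESCAPED (4,3) (4,0) (4,3)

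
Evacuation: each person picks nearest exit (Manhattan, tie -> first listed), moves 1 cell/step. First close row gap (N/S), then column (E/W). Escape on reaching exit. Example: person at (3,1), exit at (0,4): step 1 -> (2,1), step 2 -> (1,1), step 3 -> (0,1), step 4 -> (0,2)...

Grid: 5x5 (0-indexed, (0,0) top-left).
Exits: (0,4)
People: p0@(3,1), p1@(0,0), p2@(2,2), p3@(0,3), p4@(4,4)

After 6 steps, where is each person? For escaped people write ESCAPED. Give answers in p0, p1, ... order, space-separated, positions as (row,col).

Step 1: p0:(3,1)->(2,1) | p1:(0,0)->(0,1) | p2:(2,2)->(1,2) | p3:(0,3)->(0,4)->EXIT | p4:(4,4)->(3,4)
Step 2: p0:(2,1)->(1,1) | p1:(0,1)->(0,2) | p2:(1,2)->(0,2) | p3:escaped | p4:(3,4)->(2,4)
Step 3: p0:(1,1)->(0,1) | p1:(0,2)->(0,3) | p2:(0,2)->(0,3) | p3:escaped | p4:(2,4)->(1,4)
Step 4: p0:(0,1)->(0,2) | p1:(0,3)->(0,4)->EXIT | p2:(0,3)->(0,4)->EXIT | p3:escaped | p4:(1,4)->(0,4)->EXIT
Step 5: p0:(0,2)->(0,3) | p1:escaped | p2:escaped | p3:escaped | p4:escaped
Step 6: p0:(0,3)->(0,4)->EXIT | p1:escaped | p2:escaped | p3:escaped | p4:escaped

ESCAPED ESCAPED ESCAPED ESCAPED ESCAPED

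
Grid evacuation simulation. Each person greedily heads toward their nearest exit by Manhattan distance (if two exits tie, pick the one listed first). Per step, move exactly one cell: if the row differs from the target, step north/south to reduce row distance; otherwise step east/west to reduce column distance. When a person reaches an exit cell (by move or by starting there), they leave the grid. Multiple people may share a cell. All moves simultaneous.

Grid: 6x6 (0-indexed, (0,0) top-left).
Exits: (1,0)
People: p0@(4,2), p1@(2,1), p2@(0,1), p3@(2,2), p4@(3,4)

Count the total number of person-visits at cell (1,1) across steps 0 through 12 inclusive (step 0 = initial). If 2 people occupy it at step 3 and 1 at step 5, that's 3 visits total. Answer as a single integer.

Answer: 5

Derivation:
Step 0: p0@(4,2) p1@(2,1) p2@(0,1) p3@(2,2) p4@(3,4) -> at (1,1): 0 [-], cum=0
Step 1: p0@(3,2) p1@(1,1) p2@(1,1) p3@(1,2) p4@(2,4) -> at (1,1): 2 [p1,p2], cum=2
Step 2: p0@(2,2) p1@ESC p2@ESC p3@(1,1) p4@(1,4) -> at (1,1): 1 [p3], cum=3
Step 3: p0@(1,2) p1@ESC p2@ESC p3@ESC p4@(1,3) -> at (1,1): 0 [-], cum=3
Step 4: p0@(1,1) p1@ESC p2@ESC p3@ESC p4@(1,2) -> at (1,1): 1 [p0], cum=4
Step 5: p0@ESC p1@ESC p2@ESC p3@ESC p4@(1,1) -> at (1,1): 1 [p4], cum=5
Step 6: p0@ESC p1@ESC p2@ESC p3@ESC p4@ESC -> at (1,1): 0 [-], cum=5
Total visits = 5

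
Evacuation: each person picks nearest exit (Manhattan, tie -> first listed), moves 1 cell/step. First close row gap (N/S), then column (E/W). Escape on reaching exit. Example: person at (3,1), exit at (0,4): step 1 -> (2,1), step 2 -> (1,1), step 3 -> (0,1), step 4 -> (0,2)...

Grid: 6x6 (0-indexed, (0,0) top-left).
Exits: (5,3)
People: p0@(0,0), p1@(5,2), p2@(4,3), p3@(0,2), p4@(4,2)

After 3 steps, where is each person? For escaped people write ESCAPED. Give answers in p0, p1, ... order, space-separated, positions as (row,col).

Step 1: p0:(0,0)->(1,0) | p1:(5,2)->(5,3)->EXIT | p2:(4,3)->(5,3)->EXIT | p3:(0,2)->(1,2) | p4:(4,2)->(5,2)
Step 2: p0:(1,0)->(2,0) | p1:escaped | p2:escaped | p3:(1,2)->(2,2) | p4:(5,2)->(5,3)->EXIT
Step 3: p0:(2,0)->(3,0) | p1:escaped | p2:escaped | p3:(2,2)->(3,2) | p4:escaped

(3,0) ESCAPED ESCAPED (3,2) ESCAPED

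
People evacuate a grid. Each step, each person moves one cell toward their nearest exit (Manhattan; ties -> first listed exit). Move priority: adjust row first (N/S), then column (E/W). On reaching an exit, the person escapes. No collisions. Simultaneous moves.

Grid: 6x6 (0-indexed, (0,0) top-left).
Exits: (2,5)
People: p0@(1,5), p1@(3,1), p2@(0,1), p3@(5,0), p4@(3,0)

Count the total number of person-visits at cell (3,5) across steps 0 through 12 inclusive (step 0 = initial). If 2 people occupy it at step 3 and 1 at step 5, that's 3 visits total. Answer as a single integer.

Answer: 0

Derivation:
Step 0: p0@(1,5) p1@(3,1) p2@(0,1) p3@(5,0) p4@(3,0) -> at (3,5): 0 [-], cum=0
Step 1: p0@ESC p1@(2,1) p2@(1,1) p3@(4,0) p4@(2,0) -> at (3,5): 0 [-], cum=0
Step 2: p0@ESC p1@(2,2) p2@(2,1) p3@(3,0) p4@(2,1) -> at (3,5): 0 [-], cum=0
Step 3: p0@ESC p1@(2,3) p2@(2,2) p3@(2,0) p4@(2,2) -> at (3,5): 0 [-], cum=0
Step 4: p0@ESC p1@(2,4) p2@(2,3) p3@(2,1) p4@(2,3) -> at (3,5): 0 [-], cum=0
Step 5: p0@ESC p1@ESC p2@(2,4) p3@(2,2) p4@(2,4) -> at (3,5): 0 [-], cum=0
Step 6: p0@ESC p1@ESC p2@ESC p3@(2,3) p4@ESC -> at (3,5): 0 [-], cum=0
Step 7: p0@ESC p1@ESC p2@ESC p3@(2,4) p4@ESC -> at (3,5): 0 [-], cum=0
Step 8: p0@ESC p1@ESC p2@ESC p3@ESC p4@ESC -> at (3,5): 0 [-], cum=0
Total visits = 0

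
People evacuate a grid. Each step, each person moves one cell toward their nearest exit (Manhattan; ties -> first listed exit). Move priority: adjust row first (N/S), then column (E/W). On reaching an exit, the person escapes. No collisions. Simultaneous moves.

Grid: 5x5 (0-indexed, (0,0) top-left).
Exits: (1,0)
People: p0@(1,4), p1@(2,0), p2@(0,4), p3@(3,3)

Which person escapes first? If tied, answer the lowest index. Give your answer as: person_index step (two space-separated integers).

Step 1: p0:(1,4)->(1,3) | p1:(2,0)->(1,0)->EXIT | p2:(0,4)->(1,4) | p3:(3,3)->(2,3)
Step 2: p0:(1,3)->(1,2) | p1:escaped | p2:(1,4)->(1,3) | p3:(2,3)->(1,3)
Step 3: p0:(1,2)->(1,1) | p1:escaped | p2:(1,3)->(1,2) | p3:(1,3)->(1,2)
Step 4: p0:(1,1)->(1,0)->EXIT | p1:escaped | p2:(1,2)->(1,1) | p3:(1,2)->(1,1)
Step 5: p0:escaped | p1:escaped | p2:(1,1)->(1,0)->EXIT | p3:(1,1)->(1,0)->EXIT
Exit steps: [4, 1, 5, 5]
First to escape: p1 at step 1

Answer: 1 1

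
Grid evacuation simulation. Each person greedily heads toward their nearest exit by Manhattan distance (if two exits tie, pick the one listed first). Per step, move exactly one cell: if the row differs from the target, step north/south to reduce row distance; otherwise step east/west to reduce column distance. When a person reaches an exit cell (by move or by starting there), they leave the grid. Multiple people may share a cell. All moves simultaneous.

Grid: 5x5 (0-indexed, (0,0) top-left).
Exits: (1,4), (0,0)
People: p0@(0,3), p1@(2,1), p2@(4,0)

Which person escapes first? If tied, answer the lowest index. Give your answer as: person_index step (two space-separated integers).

Answer: 0 2

Derivation:
Step 1: p0:(0,3)->(1,3) | p1:(2,1)->(1,1) | p2:(4,0)->(3,0)
Step 2: p0:(1,3)->(1,4)->EXIT | p1:(1,1)->(0,1) | p2:(3,0)->(2,0)
Step 3: p0:escaped | p1:(0,1)->(0,0)->EXIT | p2:(2,0)->(1,0)
Step 4: p0:escaped | p1:escaped | p2:(1,0)->(0,0)->EXIT
Exit steps: [2, 3, 4]
First to escape: p0 at step 2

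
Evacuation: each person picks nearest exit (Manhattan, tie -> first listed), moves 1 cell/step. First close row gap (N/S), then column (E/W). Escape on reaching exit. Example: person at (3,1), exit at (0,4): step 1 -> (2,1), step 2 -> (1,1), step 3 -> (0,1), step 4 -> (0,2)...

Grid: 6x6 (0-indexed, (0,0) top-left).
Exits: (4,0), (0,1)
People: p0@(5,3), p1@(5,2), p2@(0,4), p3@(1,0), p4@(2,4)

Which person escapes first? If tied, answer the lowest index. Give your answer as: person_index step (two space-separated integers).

Answer: 3 2

Derivation:
Step 1: p0:(5,3)->(4,3) | p1:(5,2)->(4,2) | p2:(0,4)->(0,3) | p3:(1,0)->(0,0) | p4:(2,4)->(1,4)
Step 2: p0:(4,3)->(4,2) | p1:(4,2)->(4,1) | p2:(0,3)->(0,2) | p3:(0,0)->(0,1)->EXIT | p4:(1,4)->(0,4)
Step 3: p0:(4,2)->(4,1) | p1:(4,1)->(4,0)->EXIT | p2:(0,2)->(0,1)->EXIT | p3:escaped | p4:(0,4)->(0,3)
Step 4: p0:(4,1)->(4,0)->EXIT | p1:escaped | p2:escaped | p3:escaped | p4:(0,3)->(0,2)
Step 5: p0:escaped | p1:escaped | p2:escaped | p3:escaped | p4:(0,2)->(0,1)->EXIT
Exit steps: [4, 3, 3, 2, 5]
First to escape: p3 at step 2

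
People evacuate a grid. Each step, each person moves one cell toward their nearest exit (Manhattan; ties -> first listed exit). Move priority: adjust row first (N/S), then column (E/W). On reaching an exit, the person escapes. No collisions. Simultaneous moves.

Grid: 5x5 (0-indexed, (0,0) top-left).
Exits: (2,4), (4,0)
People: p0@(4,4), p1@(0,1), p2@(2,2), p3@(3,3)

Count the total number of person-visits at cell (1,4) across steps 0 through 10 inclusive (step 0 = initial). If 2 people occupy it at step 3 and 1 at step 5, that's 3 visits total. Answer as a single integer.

Step 0: p0@(4,4) p1@(0,1) p2@(2,2) p3@(3,3) -> at (1,4): 0 [-], cum=0
Step 1: p0@(3,4) p1@(1,1) p2@(2,3) p3@(2,3) -> at (1,4): 0 [-], cum=0
Step 2: p0@ESC p1@(2,1) p2@ESC p3@ESC -> at (1,4): 0 [-], cum=0
Step 3: p0@ESC p1@(2,2) p2@ESC p3@ESC -> at (1,4): 0 [-], cum=0
Step 4: p0@ESC p1@(2,3) p2@ESC p3@ESC -> at (1,4): 0 [-], cum=0
Step 5: p0@ESC p1@ESC p2@ESC p3@ESC -> at (1,4): 0 [-], cum=0
Total visits = 0

Answer: 0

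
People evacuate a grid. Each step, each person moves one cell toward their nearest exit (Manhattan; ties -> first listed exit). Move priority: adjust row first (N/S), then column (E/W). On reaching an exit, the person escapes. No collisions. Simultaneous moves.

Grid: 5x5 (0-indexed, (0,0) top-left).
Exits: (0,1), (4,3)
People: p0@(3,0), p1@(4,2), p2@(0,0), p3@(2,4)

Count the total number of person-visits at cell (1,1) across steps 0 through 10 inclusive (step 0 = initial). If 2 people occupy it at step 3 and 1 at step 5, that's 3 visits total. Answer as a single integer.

Answer: 0

Derivation:
Step 0: p0@(3,0) p1@(4,2) p2@(0,0) p3@(2,4) -> at (1,1): 0 [-], cum=0
Step 1: p0@(2,0) p1@ESC p2@ESC p3@(3,4) -> at (1,1): 0 [-], cum=0
Step 2: p0@(1,0) p1@ESC p2@ESC p3@(4,4) -> at (1,1): 0 [-], cum=0
Step 3: p0@(0,0) p1@ESC p2@ESC p3@ESC -> at (1,1): 0 [-], cum=0
Step 4: p0@ESC p1@ESC p2@ESC p3@ESC -> at (1,1): 0 [-], cum=0
Total visits = 0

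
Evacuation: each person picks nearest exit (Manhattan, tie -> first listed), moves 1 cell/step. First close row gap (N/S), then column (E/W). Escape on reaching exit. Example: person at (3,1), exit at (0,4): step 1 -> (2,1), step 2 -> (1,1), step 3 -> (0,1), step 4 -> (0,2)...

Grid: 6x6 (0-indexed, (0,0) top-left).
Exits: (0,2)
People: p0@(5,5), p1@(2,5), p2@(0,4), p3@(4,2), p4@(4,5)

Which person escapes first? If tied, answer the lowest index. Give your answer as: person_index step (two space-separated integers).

Step 1: p0:(5,5)->(4,5) | p1:(2,5)->(1,5) | p2:(0,4)->(0,3) | p3:(4,2)->(3,2) | p4:(4,5)->(3,5)
Step 2: p0:(4,5)->(3,5) | p1:(1,5)->(0,5) | p2:(0,3)->(0,2)->EXIT | p3:(3,2)->(2,2) | p4:(3,5)->(2,5)
Step 3: p0:(3,5)->(2,5) | p1:(0,5)->(0,4) | p2:escaped | p3:(2,2)->(1,2) | p4:(2,5)->(1,5)
Step 4: p0:(2,5)->(1,5) | p1:(0,4)->(0,3) | p2:escaped | p3:(1,2)->(0,2)->EXIT | p4:(1,5)->(0,5)
Step 5: p0:(1,5)->(0,5) | p1:(0,3)->(0,2)->EXIT | p2:escaped | p3:escaped | p4:(0,5)->(0,4)
Step 6: p0:(0,5)->(0,4) | p1:escaped | p2:escaped | p3:escaped | p4:(0,4)->(0,3)
Step 7: p0:(0,4)->(0,3) | p1:escaped | p2:escaped | p3:escaped | p4:(0,3)->(0,2)->EXIT
Step 8: p0:(0,3)->(0,2)->EXIT | p1:escaped | p2:escaped | p3:escaped | p4:escaped
Exit steps: [8, 5, 2, 4, 7]
First to escape: p2 at step 2

Answer: 2 2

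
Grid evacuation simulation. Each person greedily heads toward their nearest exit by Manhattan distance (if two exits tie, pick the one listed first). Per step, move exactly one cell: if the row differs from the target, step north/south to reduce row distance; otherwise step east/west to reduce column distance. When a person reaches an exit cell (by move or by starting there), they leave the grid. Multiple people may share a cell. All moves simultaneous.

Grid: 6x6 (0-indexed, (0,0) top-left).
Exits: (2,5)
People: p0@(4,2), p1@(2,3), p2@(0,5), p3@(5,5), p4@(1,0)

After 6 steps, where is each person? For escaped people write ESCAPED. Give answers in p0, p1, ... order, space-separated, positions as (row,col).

Step 1: p0:(4,2)->(3,2) | p1:(2,3)->(2,4) | p2:(0,5)->(1,5) | p3:(5,5)->(4,5) | p4:(1,0)->(2,0)
Step 2: p0:(3,2)->(2,2) | p1:(2,4)->(2,5)->EXIT | p2:(1,5)->(2,5)->EXIT | p3:(4,5)->(3,5) | p4:(2,0)->(2,1)
Step 3: p0:(2,2)->(2,3) | p1:escaped | p2:escaped | p3:(3,5)->(2,5)->EXIT | p4:(2,1)->(2,2)
Step 4: p0:(2,3)->(2,4) | p1:escaped | p2:escaped | p3:escaped | p4:(2,2)->(2,3)
Step 5: p0:(2,4)->(2,5)->EXIT | p1:escaped | p2:escaped | p3:escaped | p4:(2,3)->(2,4)
Step 6: p0:escaped | p1:escaped | p2:escaped | p3:escaped | p4:(2,4)->(2,5)->EXIT

ESCAPED ESCAPED ESCAPED ESCAPED ESCAPED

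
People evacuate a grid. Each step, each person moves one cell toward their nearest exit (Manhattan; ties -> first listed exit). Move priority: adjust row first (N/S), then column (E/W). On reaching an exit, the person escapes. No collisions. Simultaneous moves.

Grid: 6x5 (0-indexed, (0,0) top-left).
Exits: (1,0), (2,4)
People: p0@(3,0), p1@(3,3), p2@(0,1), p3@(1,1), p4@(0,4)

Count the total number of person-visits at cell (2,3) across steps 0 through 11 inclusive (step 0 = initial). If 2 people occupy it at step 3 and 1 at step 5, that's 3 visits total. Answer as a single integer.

Step 0: p0@(3,0) p1@(3,3) p2@(0,1) p3@(1,1) p4@(0,4) -> at (2,3): 0 [-], cum=0
Step 1: p0@(2,0) p1@(2,3) p2@(1,1) p3@ESC p4@(1,4) -> at (2,3): 1 [p1], cum=1
Step 2: p0@ESC p1@ESC p2@ESC p3@ESC p4@ESC -> at (2,3): 0 [-], cum=1
Total visits = 1

Answer: 1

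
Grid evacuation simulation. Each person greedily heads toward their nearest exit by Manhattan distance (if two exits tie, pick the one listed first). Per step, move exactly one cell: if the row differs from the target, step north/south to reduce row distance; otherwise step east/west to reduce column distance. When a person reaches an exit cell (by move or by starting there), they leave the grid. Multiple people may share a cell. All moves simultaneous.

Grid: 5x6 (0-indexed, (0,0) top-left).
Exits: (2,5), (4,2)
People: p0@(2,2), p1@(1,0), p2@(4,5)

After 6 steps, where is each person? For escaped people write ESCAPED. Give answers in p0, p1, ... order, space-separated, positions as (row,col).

Step 1: p0:(2,2)->(3,2) | p1:(1,0)->(2,0) | p2:(4,5)->(3,5)
Step 2: p0:(3,2)->(4,2)->EXIT | p1:(2,0)->(3,0) | p2:(3,5)->(2,5)->EXIT
Step 3: p0:escaped | p1:(3,0)->(4,0) | p2:escaped
Step 4: p0:escaped | p1:(4,0)->(4,1) | p2:escaped
Step 5: p0:escaped | p1:(4,1)->(4,2)->EXIT | p2:escaped

ESCAPED ESCAPED ESCAPED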